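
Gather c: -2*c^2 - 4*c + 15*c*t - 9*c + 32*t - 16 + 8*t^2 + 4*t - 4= -2*c^2 + c*(15*t - 13) + 8*t^2 + 36*t - 20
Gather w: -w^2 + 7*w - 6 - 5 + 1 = -w^2 + 7*w - 10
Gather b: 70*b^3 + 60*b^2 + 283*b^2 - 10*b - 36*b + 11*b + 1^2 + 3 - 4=70*b^3 + 343*b^2 - 35*b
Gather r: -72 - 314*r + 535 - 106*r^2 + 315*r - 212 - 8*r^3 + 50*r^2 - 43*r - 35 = -8*r^3 - 56*r^2 - 42*r + 216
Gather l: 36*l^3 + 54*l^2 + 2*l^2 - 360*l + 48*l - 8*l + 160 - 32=36*l^3 + 56*l^2 - 320*l + 128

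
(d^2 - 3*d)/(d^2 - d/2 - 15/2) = 2*d/(2*d + 5)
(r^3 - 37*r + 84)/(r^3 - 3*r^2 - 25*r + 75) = (r^2 + 3*r - 28)/(r^2 - 25)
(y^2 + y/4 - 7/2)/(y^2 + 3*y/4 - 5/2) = (4*y - 7)/(4*y - 5)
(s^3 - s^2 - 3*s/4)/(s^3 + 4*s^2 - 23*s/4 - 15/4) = s/(s + 5)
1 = 1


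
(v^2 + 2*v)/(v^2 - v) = (v + 2)/(v - 1)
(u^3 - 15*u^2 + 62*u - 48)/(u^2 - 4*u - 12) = (u^2 - 9*u + 8)/(u + 2)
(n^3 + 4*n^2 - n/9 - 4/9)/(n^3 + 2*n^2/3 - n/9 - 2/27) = 3*(n + 4)/(3*n + 2)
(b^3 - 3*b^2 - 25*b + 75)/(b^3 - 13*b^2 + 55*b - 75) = (b + 5)/(b - 5)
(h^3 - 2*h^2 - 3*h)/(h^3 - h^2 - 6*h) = (h + 1)/(h + 2)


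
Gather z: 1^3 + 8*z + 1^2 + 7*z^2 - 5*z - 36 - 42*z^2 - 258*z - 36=-35*z^2 - 255*z - 70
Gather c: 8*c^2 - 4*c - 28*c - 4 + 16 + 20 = 8*c^2 - 32*c + 32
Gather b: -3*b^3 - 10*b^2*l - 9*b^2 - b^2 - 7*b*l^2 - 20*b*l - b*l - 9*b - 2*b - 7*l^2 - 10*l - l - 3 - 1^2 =-3*b^3 + b^2*(-10*l - 10) + b*(-7*l^2 - 21*l - 11) - 7*l^2 - 11*l - 4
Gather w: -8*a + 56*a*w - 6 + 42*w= -8*a + w*(56*a + 42) - 6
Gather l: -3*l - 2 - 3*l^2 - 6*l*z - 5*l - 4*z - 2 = -3*l^2 + l*(-6*z - 8) - 4*z - 4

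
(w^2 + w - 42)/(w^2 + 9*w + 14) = (w - 6)/(w + 2)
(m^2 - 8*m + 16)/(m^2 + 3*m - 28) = (m - 4)/(m + 7)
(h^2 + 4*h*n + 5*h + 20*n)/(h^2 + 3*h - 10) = (h + 4*n)/(h - 2)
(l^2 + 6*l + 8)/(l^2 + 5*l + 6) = (l + 4)/(l + 3)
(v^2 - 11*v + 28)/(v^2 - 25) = (v^2 - 11*v + 28)/(v^2 - 25)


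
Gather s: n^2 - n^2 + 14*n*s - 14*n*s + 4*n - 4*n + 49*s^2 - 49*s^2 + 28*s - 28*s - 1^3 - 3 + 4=0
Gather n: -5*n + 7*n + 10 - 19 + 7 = 2*n - 2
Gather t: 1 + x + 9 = x + 10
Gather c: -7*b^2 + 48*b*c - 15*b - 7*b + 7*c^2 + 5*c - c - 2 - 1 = -7*b^2 - 22*b + 7*c^2 + c*(48*b + 4) - 3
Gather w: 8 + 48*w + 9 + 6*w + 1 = 54*w + 18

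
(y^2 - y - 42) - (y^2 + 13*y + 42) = -14*y - 84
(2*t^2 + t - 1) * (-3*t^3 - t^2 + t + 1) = -6*t^5 - 5*t^4 + 4*t^3 + 4*t^2 - 1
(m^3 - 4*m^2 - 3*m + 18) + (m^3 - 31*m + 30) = 2*m^3 - 4*m^2 - 34*m + 48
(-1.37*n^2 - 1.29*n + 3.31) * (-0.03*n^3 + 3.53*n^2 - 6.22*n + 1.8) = 0.0411*n^5 - 4.7974*n^4 + 3.8684*n^3 + 17.2421*n^2 - 22.9102*n + 5.958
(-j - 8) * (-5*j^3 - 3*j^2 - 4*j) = 5*j^4 + 43*j^3 + 28*j^2 + 32*j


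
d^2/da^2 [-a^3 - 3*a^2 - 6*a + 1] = -6*a - 6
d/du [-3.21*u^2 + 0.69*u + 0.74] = 0.69 - 6.42*u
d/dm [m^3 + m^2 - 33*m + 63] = 3*m^2 + 2*m - 33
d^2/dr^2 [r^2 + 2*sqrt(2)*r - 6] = 2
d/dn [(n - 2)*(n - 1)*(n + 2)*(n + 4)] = 4*n^3 + 9*n^2 - 16*n - 12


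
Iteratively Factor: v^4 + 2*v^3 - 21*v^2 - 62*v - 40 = (v + 4)*(v^3 - 2*v^2 - 13*v - 10) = (v + 2)*(v + 4)*(v^2 - 4*v - 5) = (v + 1)*(v + 2)*(v + 4)*(v - 5)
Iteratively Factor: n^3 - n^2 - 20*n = (n)*(n^2 - n - 20) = n*(n - 5)*(n + 4)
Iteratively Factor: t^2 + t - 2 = (t - 1)*(t + 2)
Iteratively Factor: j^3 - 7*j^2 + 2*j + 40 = (j - 5)*(j^2 - 2*j - 8) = (j - 5)*(j + 2)*(j - 4)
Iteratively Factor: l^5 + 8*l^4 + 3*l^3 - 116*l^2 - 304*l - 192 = (l + 4)*(l^4 + 4*l^3 - 13*l^2 - 64*l - 48) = (l - 4)*(l + 4)*(l^3 + 8*l^2 + 19*l + 12) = (l - 4)*(l + 4)^2*(l^2 + 4*l + 3) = (l - 4)*(l + 1)*(l + 4)^2*(l + 3)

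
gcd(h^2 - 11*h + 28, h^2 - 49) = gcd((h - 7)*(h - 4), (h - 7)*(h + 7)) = h - 7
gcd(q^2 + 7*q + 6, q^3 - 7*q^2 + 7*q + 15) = q + 1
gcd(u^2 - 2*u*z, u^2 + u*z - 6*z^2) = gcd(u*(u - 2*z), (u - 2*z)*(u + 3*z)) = -u + 2*z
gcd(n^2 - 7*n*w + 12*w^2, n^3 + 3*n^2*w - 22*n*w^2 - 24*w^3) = -n + 4*w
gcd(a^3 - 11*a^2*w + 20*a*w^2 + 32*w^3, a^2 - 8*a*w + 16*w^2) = -a + 4*w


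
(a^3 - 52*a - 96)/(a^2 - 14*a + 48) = (a^2 + 8*a + 12)/(a - 6)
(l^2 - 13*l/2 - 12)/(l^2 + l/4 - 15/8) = 4*(l - 8)/(4*l - 5)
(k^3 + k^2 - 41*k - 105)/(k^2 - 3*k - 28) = (k^2 + 8*k + 15)/(k + 4)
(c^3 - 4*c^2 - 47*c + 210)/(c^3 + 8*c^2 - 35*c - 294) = (c - 5)/(c + 7)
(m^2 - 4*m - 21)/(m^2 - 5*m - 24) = (m - 7)/(m - 8)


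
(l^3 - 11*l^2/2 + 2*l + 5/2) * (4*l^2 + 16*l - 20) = 4*l^5 - 6*l^4 - 100*l^3 + 152*l^2 - 50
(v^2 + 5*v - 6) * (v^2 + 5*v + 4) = v^4 + 10*v^3 + 23*v^2 - 10*v - 24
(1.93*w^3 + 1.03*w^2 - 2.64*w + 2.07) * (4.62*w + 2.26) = 8.9166*w^4 + 9.1204*w^3 - 9.869*w^2 + 3.597*w + 4.6782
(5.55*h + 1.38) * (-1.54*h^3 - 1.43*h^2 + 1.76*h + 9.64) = -8.547*h^4 - 10.0617*h^3 + 7.7946*h^2 + 55.9308*h + 13.3032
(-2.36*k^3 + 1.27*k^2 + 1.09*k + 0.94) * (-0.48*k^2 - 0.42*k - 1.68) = 1.1328*k^5 + 0.3816*k^4 + 2.9082*k^3 - 3.0426*k^2 - 2.226*k - 1.5792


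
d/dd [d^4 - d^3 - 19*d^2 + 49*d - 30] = 4*d^3 - 3*d^2 - 38*d + 49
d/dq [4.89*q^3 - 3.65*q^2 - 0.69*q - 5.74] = 14.67*q^2 - 7.3*q - 0.69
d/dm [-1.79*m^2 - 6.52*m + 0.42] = -3.58*m - 6.52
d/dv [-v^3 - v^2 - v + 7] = -3*v^2 - 2*v - 1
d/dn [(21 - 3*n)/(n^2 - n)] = 3*(n^2 - 14*n + 7)/(n^2*(n^2 - 2*n + 1))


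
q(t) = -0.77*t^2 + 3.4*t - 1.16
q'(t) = 3.4 - 1.54*t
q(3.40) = 1.50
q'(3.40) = -1.84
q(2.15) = 2.59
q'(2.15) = 0.09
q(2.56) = 2.50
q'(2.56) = -0.54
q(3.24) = 1.77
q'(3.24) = -1.59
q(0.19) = -0.54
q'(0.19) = 3.11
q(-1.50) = -7.99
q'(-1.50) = 5.71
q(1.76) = 2.44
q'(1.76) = 0.69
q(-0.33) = -2.37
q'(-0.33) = 3.91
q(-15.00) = -225.41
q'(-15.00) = 26.50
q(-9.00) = -94.13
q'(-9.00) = 17.26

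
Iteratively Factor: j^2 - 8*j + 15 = (j - 3)*(j - 5)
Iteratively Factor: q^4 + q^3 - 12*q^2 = (q)*(q^3 + q^2 - 12*q) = q^2*(q^2 + q - 12) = q^2*(q - 3)*(q + 4)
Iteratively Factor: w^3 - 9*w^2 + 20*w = (w - 4)*(w^2 - 5*w) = w*(w - 4)*(w - 5)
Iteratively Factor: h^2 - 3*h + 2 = (h - 2)*(h - 1)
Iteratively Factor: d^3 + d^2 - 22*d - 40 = (d - 5)*(d^2 + 6*d + 8) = (d - 5)*(d + 4)*(d + 2)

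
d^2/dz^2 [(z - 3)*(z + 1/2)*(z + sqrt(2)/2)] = 6*z - 5 + sqrt(2)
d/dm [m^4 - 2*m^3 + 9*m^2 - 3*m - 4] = 4*m^3 - 6*m^2 + 18*m - 3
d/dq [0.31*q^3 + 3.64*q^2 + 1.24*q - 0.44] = 0.93*q^2 + 7.28*q + 1.24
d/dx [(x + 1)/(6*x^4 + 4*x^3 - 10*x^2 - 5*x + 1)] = (6*x^4 + 4*x^3 - 10*x^2 - 5*x - (x + 1)*(24*x^3 + 12*x^2 - 20*x - 5) + 1)/(6*x^4 + 4*x^3 - 10*x^2 - 5*x + 1)^2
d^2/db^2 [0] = 0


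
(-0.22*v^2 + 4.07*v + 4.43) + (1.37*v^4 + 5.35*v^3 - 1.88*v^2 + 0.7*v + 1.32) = 1.37*v^4 + 5.35*v^3 - 2.1*v^2 + 4.77*v + 5.75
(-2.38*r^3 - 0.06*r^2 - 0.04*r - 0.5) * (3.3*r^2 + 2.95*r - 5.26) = -7.854*r^5 - 7.219*r^4 + 12.2098*r^3 - 1.4524*r^2 - 1.2646*r + 2.63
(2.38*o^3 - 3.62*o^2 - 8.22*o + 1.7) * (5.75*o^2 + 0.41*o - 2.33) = 13.685*o^5 - 19.8392*o^4 - 54.2946*o^3 + 14.8394*o^2 + 19.8496*o - 3.961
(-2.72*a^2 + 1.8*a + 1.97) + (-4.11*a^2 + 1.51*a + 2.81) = -6.83*a^2 + 3.31*a + 4.78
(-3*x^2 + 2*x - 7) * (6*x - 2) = -18*x^3 + 18*x^2 - 46*x + 14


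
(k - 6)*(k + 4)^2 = k^3 + 2*k^2 - 32*k - 96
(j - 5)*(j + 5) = j^2 - 25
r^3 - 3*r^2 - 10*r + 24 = (r - 4)*(r - 2)*(r + 3)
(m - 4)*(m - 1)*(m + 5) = m^3 - 21*m + 20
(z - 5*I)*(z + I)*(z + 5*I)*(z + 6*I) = z^4 + 7*I*z^3 + 19*z^2 + 175*I*z - 150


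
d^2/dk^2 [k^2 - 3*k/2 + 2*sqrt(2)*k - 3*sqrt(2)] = 2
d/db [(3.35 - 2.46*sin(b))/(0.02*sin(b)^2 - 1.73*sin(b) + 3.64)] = (0.0492*sin(b)^2 - 0.134*sin(b) - 3.1589)*cos(b)/(0.0004*sin(b)^4 - 0.0692*sin(b)^3 + 3.1385*sin(b)^2 - 12.5944*sin(b) + 13.2496)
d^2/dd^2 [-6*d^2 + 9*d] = -12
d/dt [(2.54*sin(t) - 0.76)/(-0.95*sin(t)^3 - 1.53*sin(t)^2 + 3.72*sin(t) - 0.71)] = (4.826*sin(t)^3 + 1.7202*sin(t)^2 - 2.3256*sin(t) + 1.0238)*cos(t)/(0.9025*sin(t)^6 + 2.907*sin(t)^5 - 4.7271*sin(t)^4 - 10.0342*sin(t)^3 + 16.011*sin(t)^2 - 5.2824*sin(t) + 0.5041)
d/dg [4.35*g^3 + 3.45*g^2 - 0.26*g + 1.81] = 13.05*g^2 + 6.9*g - 0.26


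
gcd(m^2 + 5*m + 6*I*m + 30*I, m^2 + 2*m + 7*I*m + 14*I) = 1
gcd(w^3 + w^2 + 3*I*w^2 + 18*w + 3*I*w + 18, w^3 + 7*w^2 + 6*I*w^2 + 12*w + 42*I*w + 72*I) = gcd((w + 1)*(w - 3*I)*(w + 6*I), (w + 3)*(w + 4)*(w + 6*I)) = w + 6*I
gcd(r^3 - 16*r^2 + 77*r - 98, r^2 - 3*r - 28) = r - 7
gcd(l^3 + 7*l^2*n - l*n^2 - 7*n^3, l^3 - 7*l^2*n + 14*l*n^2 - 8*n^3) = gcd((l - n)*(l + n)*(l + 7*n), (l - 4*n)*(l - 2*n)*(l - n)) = l - n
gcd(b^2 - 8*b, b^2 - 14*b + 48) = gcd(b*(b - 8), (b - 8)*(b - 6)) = b - 8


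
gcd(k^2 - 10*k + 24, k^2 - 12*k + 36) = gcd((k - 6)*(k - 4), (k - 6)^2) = k - 6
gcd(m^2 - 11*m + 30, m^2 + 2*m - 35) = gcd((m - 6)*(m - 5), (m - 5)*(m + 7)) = m - 5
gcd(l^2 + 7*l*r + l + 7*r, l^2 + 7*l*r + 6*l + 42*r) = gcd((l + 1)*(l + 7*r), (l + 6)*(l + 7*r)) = l + 7*r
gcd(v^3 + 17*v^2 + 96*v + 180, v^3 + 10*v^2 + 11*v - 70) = v + 5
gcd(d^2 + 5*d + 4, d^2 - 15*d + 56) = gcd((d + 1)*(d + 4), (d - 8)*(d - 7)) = 1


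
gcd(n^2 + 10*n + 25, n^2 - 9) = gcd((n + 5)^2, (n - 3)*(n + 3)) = 1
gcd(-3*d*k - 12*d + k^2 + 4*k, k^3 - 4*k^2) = 1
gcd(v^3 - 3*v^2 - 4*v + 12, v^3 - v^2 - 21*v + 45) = v - 3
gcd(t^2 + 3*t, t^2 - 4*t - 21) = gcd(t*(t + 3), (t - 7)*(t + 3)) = t + 3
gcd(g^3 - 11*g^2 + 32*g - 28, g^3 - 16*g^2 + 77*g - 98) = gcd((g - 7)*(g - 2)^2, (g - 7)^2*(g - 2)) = g^2 - 9*g + 14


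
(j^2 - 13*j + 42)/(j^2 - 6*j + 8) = (j^2 - 13*j + 42)/(j^2 - 6*j + 8)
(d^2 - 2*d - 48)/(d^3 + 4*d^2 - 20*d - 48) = (d - 8)/(d^2 - 2*d - 8)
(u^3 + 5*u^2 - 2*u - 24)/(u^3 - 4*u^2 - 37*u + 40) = (u^3 + 5*u^2 - 2*u - 24)/(u^3 - 4*u^2 - 37*u + 40)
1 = 1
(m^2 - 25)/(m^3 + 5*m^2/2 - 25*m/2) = 2*(m - 5)/(m*(2*m - 5))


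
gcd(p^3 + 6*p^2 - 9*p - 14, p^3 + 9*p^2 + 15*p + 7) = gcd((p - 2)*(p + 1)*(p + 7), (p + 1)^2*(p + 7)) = p^2 + 8*p + 7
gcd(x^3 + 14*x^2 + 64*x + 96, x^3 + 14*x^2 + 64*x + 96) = x^3 + 14*x^2 + 64*x + 96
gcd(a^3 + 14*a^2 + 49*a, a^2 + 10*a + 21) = a + 7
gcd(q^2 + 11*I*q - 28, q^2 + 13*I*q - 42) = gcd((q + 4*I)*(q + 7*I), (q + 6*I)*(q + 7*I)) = q + 7*I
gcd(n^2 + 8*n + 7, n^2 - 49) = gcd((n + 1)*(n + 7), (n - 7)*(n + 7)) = n + 7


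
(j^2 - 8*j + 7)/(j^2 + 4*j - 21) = (j^2 - 8*j + 7)/(j^2 + 4*j - 21)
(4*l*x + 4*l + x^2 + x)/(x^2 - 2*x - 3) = (4*l + x)/(x - 3)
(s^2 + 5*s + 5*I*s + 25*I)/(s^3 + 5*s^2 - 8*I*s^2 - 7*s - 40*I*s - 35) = (s + 5*I)/(s^2 - 8*I*s - 7)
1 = 1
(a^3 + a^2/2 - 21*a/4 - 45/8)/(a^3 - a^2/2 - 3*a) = (a^2 - a - 15/4)/(a*(a - 2))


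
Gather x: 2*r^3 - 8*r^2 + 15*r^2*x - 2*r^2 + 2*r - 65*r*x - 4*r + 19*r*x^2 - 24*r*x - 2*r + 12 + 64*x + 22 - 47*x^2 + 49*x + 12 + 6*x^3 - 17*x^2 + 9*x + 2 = 2*r^3 - 10*r^2 - 4*r + 6*x^3 + x^2*(19*r - 64) + x*(15*r^2 - 89*r + 122) + 48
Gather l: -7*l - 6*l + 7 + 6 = 13 - 13*l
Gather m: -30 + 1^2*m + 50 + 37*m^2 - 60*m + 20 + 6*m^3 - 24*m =6*m^3 + 37*m^2 - 83*m + 40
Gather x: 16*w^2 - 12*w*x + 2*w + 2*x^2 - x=16*w^2 + 2*w + 2*x^2 + x*(-12*w - 1)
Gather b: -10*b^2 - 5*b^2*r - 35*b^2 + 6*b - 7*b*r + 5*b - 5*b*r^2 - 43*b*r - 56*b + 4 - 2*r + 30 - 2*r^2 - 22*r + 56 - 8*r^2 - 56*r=b^2*(-5*r - 45) + b*(-5*r^2 - 50*r - 45) - 10*r^2 - 80*r + 90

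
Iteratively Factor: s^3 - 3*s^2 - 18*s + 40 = (s - 2)*(s^2 - s - 20) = (s - 2)*(s + 4)*(s - 5)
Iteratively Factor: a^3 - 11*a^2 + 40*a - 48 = (a - 4)*(a^2 - 7*a + 12) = (a - 4)^2*(a - 3)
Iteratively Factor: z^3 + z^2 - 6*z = (z)*(z^2 + z - 6) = z*(z - 2)*(z + 3)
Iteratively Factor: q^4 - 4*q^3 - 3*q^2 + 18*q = (q - 3)*(q^3 - q^2 - 6*q) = (q - 3)^2*(q^2 + 2*q) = q*(q - 3)^2*(q + 2)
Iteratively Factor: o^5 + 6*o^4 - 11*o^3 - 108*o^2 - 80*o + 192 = (o - 1)*(o^4 + 7*o^3 - 4*o^2 - 112*o - 192) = (o - 4)*(o - 1)*(o^3 + 11*o^2 + 40*o + 48) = (o - 4)*(o - 1)*(o + 4)*(o^2 + 7*o + 12) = (o - 4)*(o - 1)*(o + 4)^2*(o + 3)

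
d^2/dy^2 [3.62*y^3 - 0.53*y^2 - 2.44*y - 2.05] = 21.72*y - 1.06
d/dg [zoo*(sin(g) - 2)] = zoo*cos(g)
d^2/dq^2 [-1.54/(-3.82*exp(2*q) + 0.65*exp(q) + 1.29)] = ((1.001 - 23.5312*exp(q))*(-3.82*exp(2*q) + 0.65*exp(q) + 1.29) - 1.54*(7.64*exp(q) - 0.65)*(15.28*exp(q) - 1.3)*exp(q))*exp(q)/(-3.82*exp(2*q) + 0.65*exp(q) + 1.29)^3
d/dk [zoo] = 0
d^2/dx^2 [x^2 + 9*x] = 2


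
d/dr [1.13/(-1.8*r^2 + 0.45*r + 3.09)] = (4.068*r - 0.5085)/(-1.8*r^2 + 0.45*r + 3.09)^2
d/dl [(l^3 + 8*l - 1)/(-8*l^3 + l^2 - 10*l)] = (l^4 + 108*l^3 - 32*l^2 + 2*l - 10)/(l^2*(64*l^4 - 16*l^3 + 161*l^2 - 20*l + 100))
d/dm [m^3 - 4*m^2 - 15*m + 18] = 3*m^2 - 8*m - 15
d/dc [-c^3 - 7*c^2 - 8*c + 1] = -3*c^2 - 14*c - 8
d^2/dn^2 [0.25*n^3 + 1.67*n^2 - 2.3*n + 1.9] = 1.5*n + 3.34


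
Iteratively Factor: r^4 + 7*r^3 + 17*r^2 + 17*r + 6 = (r + 1)*(r^3 + 6*r^2 + 11*r + 6) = (r + 1)*(r + 3)*(r^2 + 3*r + 2) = (r + 1)^2*(r + 3)*(r + 2)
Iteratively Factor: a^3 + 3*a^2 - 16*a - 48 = (a + 3)*(a^2 - 16) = (a + 3)*(a + 4)*(a - 4)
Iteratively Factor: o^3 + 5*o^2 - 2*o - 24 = (o + 4)*(o^2 + o - 6) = (o + 3)*(o + 4)*(o - 2)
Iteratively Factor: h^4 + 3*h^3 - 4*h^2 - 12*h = (h + 3)*(h^3 - 4*h) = h*(h + 3)*(h^2 - 4) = h*(h - 2)*(h + 3)*(h + 2)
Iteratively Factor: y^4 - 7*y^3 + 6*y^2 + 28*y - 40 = (y - 5)*(y^3 - 2*y^2 - 4*y + 8) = (y - 5)*(y - 2)*(y^2 - 4) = (y - 5)*(y - 2)*(y + 2)*(y - 2)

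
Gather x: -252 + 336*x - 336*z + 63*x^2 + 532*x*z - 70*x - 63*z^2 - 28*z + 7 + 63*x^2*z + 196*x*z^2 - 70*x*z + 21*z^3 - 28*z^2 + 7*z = x^2*(63*z + 63) + x*(196*z^2 + 462*z + 266) + 21*z^3 - 91*z^2 - 357*z - 245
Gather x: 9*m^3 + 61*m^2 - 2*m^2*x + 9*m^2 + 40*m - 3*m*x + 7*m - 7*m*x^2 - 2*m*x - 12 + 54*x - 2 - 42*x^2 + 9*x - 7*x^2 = 9*m^3 + 70*m^2 + 47*m + x^2*(-7*m - 49) + x*(-2*m^2 - 5*m + 63) - 14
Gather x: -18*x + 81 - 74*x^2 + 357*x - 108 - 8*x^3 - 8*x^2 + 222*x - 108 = -8*x^3 - 82*x^2 + 561*x - 135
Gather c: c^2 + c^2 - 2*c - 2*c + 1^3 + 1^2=2*c^2 - 4*c + 2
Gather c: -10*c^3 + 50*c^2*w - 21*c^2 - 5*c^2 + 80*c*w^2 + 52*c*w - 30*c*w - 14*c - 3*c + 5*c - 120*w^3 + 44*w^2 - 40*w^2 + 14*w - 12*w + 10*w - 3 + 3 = -10*c^3 + c^2*(50*w - 26) + c*(80*w^2 + 22*w - 12) - 120*w^3 + 4*w^2 + 12*w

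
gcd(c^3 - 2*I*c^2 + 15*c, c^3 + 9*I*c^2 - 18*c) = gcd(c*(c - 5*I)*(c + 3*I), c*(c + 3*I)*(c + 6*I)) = c^2 + 3*I*c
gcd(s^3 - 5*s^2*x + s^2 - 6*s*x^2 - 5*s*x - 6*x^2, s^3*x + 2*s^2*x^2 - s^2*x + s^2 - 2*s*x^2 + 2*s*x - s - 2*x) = 1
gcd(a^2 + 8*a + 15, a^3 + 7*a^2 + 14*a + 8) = 1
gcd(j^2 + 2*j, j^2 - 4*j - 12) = j + 2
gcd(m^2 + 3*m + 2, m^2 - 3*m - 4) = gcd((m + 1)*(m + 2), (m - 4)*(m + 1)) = m + 1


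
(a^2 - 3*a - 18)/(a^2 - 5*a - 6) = (a + 3)/(a + 1)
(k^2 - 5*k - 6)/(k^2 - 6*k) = (k + 1)/k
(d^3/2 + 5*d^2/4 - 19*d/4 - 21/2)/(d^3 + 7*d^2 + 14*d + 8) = (2*d^2 + d - 21)/(4*(d^2 + 5*d + 4))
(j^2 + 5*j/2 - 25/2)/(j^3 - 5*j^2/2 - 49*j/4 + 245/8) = 4*(j + 5)/(4*j^2 - 49)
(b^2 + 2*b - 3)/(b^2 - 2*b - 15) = (b - 1)/(b - 5)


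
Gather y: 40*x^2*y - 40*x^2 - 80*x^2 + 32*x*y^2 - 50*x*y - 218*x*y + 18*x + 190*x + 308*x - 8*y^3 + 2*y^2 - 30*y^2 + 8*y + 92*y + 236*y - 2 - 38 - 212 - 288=-120*x^2 + 516*x - 8*y^3 + y^2*(32*x - 28) + y*(40*x^2 - 268*x + 336) - 540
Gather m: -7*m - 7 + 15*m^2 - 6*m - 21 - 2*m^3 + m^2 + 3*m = -2*m^3 + 16*m^2 - 10*m - 28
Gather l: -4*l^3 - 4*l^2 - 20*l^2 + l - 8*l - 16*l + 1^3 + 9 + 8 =-4*l^3 - 24*l^2 - 23*l + 18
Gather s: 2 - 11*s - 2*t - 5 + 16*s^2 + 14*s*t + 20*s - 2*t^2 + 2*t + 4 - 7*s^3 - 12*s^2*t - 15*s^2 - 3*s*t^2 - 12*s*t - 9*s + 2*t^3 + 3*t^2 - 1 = -7*s^3 + s^2*(1 - 12*t) + s*(-3*t^2 + 2*t) + 2*t^3 + t^2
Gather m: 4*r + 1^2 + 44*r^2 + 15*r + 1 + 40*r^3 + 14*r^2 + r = 40*r^3 + 58*r^2 + 20*r + 2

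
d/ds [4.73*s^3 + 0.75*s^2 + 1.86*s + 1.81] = 14.19*s^2 + 1.5*s + 1.86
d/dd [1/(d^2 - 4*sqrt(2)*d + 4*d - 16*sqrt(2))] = 2*(-d - 2 + 2*sqrt(2))/(d^2 - 4*sqrt(2)*d + 4*d - 16*sqrt(2))^2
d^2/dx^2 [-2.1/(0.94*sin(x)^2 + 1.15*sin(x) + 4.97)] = (7.42224*sin(x)^4 + 6.8103*sin(x)^3 - 47.59923*sin(x)^2 - 25.62315*sin(x) + 14.06706)/(0.94*sin(x)^2 + 1.15*sin(x) + 4.97)^3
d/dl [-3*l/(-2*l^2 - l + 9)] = 3*(2*l^2 - l*(4*l + 1) + l - 9)/(2*l^2 + l - 9)^2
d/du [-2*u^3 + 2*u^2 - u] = -6*u^2 + 4*u - 1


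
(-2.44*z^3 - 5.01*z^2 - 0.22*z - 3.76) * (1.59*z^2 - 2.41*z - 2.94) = -3.8796*z^5 - 2.0855*z^4 + 18.8979*z^3 + 9.2812*z^2 + 9.7084*z + 11.0544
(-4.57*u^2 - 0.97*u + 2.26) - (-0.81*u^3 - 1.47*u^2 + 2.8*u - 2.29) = 0.81*u^3 - 3.1*u^2 - 3.77*u + 4.55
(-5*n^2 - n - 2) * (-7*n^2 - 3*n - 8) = 35*n^4 + 22*n^3 + 57*n^2 + 14*n + 16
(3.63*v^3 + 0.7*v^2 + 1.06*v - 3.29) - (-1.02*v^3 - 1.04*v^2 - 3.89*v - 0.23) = 4.65*v^3 + 1.74*v^2 + 4.95*v - 3.06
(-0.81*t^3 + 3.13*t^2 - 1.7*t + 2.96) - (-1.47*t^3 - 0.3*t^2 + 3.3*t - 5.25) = 0.66*t^3 + 3.43*t^2 - 5.0*t + 8.21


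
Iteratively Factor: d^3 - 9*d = (d)*(d^2 - 9) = d*(d + 3)*(d - 3)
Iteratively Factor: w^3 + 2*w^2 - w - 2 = (w + 2)*(w^2 - 1) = (w + 1)*(w + 2)*(w - 1)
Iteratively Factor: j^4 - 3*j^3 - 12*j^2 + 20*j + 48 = (j + 2)*(j^3 - 5*j^2 - 2*j + 24) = (j - 4)*(j + 2)*(j^2 - j - 6) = (j - 4)*(j + 2)^2*(j - 3)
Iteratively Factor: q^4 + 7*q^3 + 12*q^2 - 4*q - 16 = (q + 4)*(q^3 + 3*q^2 - 4) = (q + 2)*(q + 4)*(q^2 + q - 2) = (q + 2)^2*(q + 4)*(q - 1)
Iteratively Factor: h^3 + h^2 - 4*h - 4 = (h + 2)*(h^2 - h - 2) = (h + 1)*(h + 2)*(h - 2)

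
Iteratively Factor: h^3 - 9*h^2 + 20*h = (h - 4)*(h^2 - 5*h) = (h - 5)*(h - 4)*(h)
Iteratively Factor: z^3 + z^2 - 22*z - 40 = (z + 2)*(z^2 - z - 20) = (z + 2)*(z + 4)*(z - 5)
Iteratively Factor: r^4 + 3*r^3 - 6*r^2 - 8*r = (r + 1)*(r^3 + 2*r^2 - 8*r) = r*(r + 1)*(r^2 + 2*r - 8) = r*(r + 1)*(r + 4)*(r - 2)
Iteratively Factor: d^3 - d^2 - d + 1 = (d - 1)*(d^2 - 1) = (d - 1)^2*(d + 1)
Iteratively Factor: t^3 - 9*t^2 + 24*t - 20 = (t - 2)*(t^2 - 7*t + 10) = (t - 5)*(t - 2)*(t - 2)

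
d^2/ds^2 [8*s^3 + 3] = 48*s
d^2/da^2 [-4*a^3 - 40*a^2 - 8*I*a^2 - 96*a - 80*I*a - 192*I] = -24*a - 80 - 16*I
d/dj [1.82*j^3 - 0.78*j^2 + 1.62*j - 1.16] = 5.46*j^2 - 1.56*j + 1.62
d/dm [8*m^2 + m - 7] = 16*m + 1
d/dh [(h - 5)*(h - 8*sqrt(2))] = 2*h - 8*sqrt(2) - 5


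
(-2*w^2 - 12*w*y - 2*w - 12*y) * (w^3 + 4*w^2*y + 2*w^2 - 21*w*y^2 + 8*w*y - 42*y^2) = -2*w^5 - 20*w^4*y - 6*w^4 - 6*w^3*y^2 - 60*w^3*y - 4*w^3 + 252*w^2*y^3 - 18*w^2*y^2 - 40*w^2*y + 756*w*y^3 - 12*w*y^2 + 504*y^3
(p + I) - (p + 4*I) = -3*I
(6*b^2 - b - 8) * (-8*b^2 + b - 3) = -48*b^4 + 14*b^3 + 45*b^2 - 5*b + 24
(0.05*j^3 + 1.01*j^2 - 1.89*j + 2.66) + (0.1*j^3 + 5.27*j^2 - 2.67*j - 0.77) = 0.15*j^3 + 6.28*j^2 - 4.56*j + 1.89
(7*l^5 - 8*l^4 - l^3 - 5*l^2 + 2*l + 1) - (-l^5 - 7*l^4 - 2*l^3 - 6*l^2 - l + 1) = 8*l^5 - l^4 + l^3 + l^2 + 3*l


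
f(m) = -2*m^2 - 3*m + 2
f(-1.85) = 0.70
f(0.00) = 2.00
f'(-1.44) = 2.76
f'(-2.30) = 6.20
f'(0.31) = -4.24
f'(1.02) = -7.08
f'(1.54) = -9.16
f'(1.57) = -9.28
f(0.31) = 0.88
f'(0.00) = -3.00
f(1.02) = -3.14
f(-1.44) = 2.17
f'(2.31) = -12.24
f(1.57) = -7.64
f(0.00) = 2.00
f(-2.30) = -1.68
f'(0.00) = -3.00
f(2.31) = -15.60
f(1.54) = -7.36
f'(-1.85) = 4.40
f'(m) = -4*m - 3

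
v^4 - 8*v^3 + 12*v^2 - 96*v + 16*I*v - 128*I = (v - 8)*(v - 4*I)*(v + 2*I)^2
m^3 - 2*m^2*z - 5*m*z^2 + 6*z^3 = (m - 3*z)*(m - z)*(m + 2*z)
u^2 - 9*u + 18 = (u - 6)*(u - 3)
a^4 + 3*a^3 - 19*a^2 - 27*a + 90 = (a - 3)*(a - 2)*(a + 3)*(a + 5)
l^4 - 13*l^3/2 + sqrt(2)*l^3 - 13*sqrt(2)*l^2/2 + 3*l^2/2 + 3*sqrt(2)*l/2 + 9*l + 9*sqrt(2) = (l - 6)*(l - 3/2)*(l + 1)*(l + sqrt(2))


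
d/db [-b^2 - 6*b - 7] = -2*b - 6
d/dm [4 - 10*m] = -10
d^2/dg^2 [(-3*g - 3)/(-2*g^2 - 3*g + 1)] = 6*((g + 1)*(4*g + 3)^2 - (6*g + 5)*(2*g^2 + 3*g - 1))/(2*g^2 + 3*g - 1)^3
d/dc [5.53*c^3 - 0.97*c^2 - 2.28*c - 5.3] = 16.59*c^2 - 1.94*c - 2.28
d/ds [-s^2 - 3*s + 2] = -2*s - 3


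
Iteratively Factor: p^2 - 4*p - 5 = (p - 5)*(p + 1)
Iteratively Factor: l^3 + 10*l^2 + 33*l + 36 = (l + 3)*(l^2 + 7*l + 12) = (l + 3)*(l + 4)*(l + 3)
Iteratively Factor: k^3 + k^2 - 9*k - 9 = (k - 3)*(k^2 + 4*k + 3) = (k - 3)*(k + 3)*(k + 1)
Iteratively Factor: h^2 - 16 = (h + 4)*(h - 4)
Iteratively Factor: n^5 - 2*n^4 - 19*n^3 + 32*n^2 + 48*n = (n + 1)*(n^4 - 3*n^3 - 16*n^2 + 48*n) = (n + 1)*(n + 4)*(n^3 - 7*n^2 + 12*n) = (n - 4)*(n + 1)*(n + 4)*(n^2 - 3*n) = (n - 4)*(n - 3)*(n + 1)*(n + 4)*(n)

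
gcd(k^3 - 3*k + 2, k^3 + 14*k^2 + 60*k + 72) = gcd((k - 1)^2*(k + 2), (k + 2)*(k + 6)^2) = k + 2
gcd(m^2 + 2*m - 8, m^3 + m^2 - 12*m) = m + 4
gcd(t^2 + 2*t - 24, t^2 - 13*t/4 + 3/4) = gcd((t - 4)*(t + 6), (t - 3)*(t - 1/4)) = 1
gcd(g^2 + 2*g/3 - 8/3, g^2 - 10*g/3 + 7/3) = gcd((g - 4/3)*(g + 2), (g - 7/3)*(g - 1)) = 1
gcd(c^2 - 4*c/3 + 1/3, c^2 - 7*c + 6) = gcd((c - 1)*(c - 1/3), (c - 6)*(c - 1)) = c - 1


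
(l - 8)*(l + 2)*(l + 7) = l^3 + l^2 - 58*l - 112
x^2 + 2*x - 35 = (x - 5)*(x + 7)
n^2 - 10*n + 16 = (n - 8)*(n - 2)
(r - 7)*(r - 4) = r^2 - 11*r + 28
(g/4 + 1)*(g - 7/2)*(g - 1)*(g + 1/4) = g^4/4 - g^3/16 - 117*g^2/32 + 83*g/32 + 7/8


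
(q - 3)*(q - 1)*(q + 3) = q^3 - q^2 - 9*q + 9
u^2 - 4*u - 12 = (u - 6)*(u + 2)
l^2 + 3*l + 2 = (l + 1)*(l + 2)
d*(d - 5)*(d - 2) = d^3 - 7*d^2 + 10*d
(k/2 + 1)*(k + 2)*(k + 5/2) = k^3/2 + 13*k^2/4 + 7*k + 5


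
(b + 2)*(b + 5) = b^2 + 7*b + 10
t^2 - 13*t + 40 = (t - 8)*(t - 5)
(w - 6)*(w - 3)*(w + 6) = w^3 - 3*w^2 - 36*w + 108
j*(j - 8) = j^2 - 8*j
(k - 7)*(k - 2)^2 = k^3 - 11*k^2 + 32*k - 28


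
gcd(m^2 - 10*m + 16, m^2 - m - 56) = m - 8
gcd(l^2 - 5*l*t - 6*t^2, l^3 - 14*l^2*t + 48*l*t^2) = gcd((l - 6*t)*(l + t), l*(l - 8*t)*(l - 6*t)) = -l + 6*t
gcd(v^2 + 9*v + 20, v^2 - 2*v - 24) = v + 4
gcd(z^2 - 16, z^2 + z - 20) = z - 4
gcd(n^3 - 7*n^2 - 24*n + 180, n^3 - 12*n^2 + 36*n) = n^2 - 12*n + 36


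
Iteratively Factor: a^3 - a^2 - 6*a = (a - 3)*(a^2 + 2*a) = (a - 3)*(a + 2)*(a)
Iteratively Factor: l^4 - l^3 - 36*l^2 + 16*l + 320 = (l - 5)*(l^3 + 4*l^2 - 16*l - 64) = (l - 5)*(l + 4)*(l^2 - 16) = (l - 5)*(l - 4)*(l + 4)*(l + 4)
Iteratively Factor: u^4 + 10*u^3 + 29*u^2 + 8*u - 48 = (u + 4)*(u^3 + 6*u^2 + 5*u - 12) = (u + 3)*(u + 4)*(u^2 + 3*u - 4) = (u + 3)*(u + 4)^2*(u - 1)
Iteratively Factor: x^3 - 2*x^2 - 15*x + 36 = (x - 3)*(x^2 + x - 12) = (x - 3)^2*(x + 4)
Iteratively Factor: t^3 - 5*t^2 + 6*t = (t - 3)*(t^2 - 2*t) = t*(t - 3)*(t - 2)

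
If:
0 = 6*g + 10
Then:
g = -5/3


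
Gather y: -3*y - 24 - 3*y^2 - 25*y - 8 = -3*y^2 - 28*y - 32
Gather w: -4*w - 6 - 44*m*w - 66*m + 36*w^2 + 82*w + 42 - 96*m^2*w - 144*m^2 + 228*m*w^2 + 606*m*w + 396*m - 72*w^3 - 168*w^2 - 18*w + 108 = -144*m^2 + 330*m - 72*w^3 + w^2*(228*m - 132) + w*(-96*m^2 + 562*m + 60) + 144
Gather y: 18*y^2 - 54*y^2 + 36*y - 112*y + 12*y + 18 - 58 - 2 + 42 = -36*y^2 - 64*y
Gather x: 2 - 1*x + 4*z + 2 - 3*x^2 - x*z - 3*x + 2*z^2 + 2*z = -3*x^2 + x*(-z - 4) + 2*z^2 + 6*z + 4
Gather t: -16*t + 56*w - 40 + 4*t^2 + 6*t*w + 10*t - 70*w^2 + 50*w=4*t^2 + t*(6*w - 6) - 70*w^2 + 106*w - 40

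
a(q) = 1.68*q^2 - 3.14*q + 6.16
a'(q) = 3.36*q - 3.14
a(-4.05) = 46.43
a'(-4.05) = -16.75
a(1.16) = 4.78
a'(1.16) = 0.76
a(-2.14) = 20.57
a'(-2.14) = -10.33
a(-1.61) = 15.57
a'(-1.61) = -8.55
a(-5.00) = 63.86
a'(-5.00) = -19.94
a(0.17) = 5.67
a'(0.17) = -2.57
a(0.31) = 5.35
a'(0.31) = -2.10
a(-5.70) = 78.64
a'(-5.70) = -22.29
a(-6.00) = 85.48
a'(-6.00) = -23.30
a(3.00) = 11.86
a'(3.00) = 6.94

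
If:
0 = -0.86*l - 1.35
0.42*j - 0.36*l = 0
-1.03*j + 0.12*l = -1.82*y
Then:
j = -1.35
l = -1.57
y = -0.66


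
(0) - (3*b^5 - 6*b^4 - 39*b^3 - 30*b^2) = -3*b^5 + 6*b^4 + 39*b^3 + 30*b^2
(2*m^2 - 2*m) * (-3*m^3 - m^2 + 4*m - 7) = -6*m^5 + 4*m^4 + 10*m^3 - 22*m^2 + 14*m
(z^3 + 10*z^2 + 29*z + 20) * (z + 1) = z^4 + 11*z^3 + 39*z^2 + 49*z + 20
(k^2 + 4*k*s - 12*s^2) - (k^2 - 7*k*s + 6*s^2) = 11*k*s - 18*s^2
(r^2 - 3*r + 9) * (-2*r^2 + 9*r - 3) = -2*r^4 + 15*r^3 - 48*r^2 + 90*r - 27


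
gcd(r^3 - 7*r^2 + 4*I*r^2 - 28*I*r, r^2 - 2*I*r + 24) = r + 4*I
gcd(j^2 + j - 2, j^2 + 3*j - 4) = j - 1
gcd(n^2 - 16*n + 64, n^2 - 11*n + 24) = n - 8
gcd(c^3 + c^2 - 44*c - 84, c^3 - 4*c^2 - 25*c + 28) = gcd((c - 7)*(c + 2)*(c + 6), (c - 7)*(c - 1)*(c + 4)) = c - 7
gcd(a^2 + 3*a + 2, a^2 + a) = a + 1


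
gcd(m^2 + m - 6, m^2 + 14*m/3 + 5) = m + 3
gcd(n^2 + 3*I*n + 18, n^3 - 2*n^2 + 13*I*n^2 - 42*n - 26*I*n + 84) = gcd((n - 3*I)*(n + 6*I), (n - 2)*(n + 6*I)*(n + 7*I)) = n + 6*I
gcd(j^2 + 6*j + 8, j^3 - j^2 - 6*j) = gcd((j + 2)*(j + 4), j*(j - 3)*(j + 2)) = j + 2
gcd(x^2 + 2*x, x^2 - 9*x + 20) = 1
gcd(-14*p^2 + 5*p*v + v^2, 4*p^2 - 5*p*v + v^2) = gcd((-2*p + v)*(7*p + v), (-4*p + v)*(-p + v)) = 1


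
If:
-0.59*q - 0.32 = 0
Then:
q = -0.54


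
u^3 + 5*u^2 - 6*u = u*(u - 1)*(u + 6)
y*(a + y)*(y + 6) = a*y^2 + 6*a*y + y^3 + 6*y^2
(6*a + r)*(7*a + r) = 42*a^2 + 13*a*r + r^2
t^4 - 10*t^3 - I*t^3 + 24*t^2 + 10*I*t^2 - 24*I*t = t*(t - 6)*(t - 4)*(t - I)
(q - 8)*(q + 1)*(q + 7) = q^3 - 57*q - 56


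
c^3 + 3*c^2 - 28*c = c*(c - 4)*(c + 7)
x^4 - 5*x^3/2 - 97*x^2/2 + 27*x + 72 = (x - 8)*(x - 3/2)*(x + 1)*(x + 6)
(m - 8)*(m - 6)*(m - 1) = m^3 - 15*m^2 + 62*m - 48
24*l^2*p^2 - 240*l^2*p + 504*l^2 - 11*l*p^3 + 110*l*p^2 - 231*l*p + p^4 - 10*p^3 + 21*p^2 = (-8*l + p)*(-3*l + p)*(p - 7)*(p - 3)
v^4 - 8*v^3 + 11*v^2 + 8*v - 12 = (v - 6)*(v - 2)*(v - 1)*(v + 1)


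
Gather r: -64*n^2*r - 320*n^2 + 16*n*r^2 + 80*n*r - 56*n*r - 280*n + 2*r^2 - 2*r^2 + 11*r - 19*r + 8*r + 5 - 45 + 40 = -320*n^2 + 16*n*r^2 - 280*n + r*(-64*n^2 + 24*n)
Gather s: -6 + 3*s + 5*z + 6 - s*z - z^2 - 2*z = s*(3 - z) - z^2 + 3*z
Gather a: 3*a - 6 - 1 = 3*a - 7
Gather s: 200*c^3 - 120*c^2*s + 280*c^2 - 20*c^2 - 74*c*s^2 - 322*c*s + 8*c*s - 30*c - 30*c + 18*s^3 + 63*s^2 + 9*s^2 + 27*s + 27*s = 200*c^3 + 260*c^2 - 60*c + 18*s^3 + s^2*(72 - 74*c) + s*(-120*c^2 - 314*c + 54)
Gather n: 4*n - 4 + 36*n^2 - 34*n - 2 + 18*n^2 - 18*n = 54*n^2 - 48*n - 6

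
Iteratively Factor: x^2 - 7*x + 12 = (x - 3)*(x - 4)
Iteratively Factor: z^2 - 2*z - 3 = (z + 1)*(z - 3)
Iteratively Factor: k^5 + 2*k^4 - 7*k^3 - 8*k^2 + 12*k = (k + 2)*(k^4 - 7*k^2 + 6*k) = (k - 1)*(k + 2)*(k^3 + k^2 - 6*k) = k*(k - 1)*(k + 2)*(k^2 + k - 6) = k*(k - 2)*(k - 1)*(k + 2)*(k + 3)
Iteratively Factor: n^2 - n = (n)*(n - 1)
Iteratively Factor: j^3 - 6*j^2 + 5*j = (j)*(j^2 - 6*j + 5) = j*(j - 1)*(j - 5)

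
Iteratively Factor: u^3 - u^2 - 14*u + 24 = (u - 2)*(u^2 + u - 12) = (u - 3)*(u - 2)*(u + 4)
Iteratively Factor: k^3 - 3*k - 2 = (k - 2)*(k^2 + 2*k + 1) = (k - 2)*(k + 1)*(k + 1)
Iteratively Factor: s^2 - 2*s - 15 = (s - 5)*(s + 3)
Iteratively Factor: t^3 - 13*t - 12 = (t - 4)*(t^2 + 4*t + 3) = (t - 4)*(t + 1)*(t + 3)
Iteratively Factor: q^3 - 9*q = (q + 3)*(q^2 - 3*q) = (q - 3)*(q + 3)*(q)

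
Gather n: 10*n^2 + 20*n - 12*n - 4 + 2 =10*n^2 + 8*n - 2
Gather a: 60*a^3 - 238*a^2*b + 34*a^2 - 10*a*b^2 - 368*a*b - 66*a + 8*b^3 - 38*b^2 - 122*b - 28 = 60*a^3 + a^2*(34 - 238*b) + a*(-10*b^2 - 368*b - 66) + 8*b^3 - 38*b^2 - 122*b - 28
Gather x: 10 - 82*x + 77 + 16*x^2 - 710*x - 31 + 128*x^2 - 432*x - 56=144*x^2 - 1224*x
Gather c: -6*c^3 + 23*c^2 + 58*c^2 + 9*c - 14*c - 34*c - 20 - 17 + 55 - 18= -6*c^3 + 81*c^2 - 39*c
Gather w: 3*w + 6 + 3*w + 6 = 6*w + 12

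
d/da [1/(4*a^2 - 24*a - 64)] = (3 - a)/(2*(-a^2 + 6*a + 16)^2)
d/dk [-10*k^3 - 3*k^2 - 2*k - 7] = -30*k^2 - 6*k - 2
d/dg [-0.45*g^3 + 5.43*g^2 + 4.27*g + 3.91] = -1.35*g^2 + 10.86*g + 4.27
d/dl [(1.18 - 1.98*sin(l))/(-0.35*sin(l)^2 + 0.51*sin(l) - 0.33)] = (-0.693*sin(l)^2 + 0.826*sin(l) + 0.0516)*cos(l)/(0.1225*sin(l)^4 - 0.357*sin(l)^3 + 0.4911*sin(l)^2 - 0.3366*sin(l) + 0.1089)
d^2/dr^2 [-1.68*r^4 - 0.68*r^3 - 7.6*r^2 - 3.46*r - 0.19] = -20.16*r^2 - 4.08*r - 15.2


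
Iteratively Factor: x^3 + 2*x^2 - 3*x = (x)*(x^2 + 2*x - 3) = x*(x - 1)*(x + 3)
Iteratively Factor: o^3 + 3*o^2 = (o)*(o^2 + 3*o) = o^2*(o + 3)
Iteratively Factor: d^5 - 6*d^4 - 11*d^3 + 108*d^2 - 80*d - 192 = (d + 4)*(d^4 - 10*d^3 + 29*d^2 - 8*d - 48) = (d - 4)*(d + 4)*(d^3 - 6*d^2 + 5*d + 12) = (d - 4)^2*(d + 4)*(d^2 - 2*d - 3) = (d - 4)^2*(d - 3)*(d + 4)*(d + 1)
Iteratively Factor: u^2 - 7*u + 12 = (u - 3)*(u - 4)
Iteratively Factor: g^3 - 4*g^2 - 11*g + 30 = (g - 2)*(g^2 - 2*g - 15) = (g - 5)*(g - 2)*(g + 3)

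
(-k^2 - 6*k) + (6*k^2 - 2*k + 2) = 5*k^2 - 8*k + 2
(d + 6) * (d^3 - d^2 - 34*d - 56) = d^4 + 5*d^3 - 40*d^2 - 260*d - 336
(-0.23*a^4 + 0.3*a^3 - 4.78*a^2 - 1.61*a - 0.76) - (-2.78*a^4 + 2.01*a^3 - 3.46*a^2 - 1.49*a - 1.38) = 2.55*a^4 - 1.71*a^3 - 1.32*a^2 - 0.12*a + 0.62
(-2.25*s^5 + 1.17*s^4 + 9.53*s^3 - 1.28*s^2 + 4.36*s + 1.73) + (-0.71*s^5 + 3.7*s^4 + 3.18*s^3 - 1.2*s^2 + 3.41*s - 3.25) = -2.96*s^5 + 4.87*s^4 + 12.71*s^3 - 2.48*s^2 + 7.77*s - 1.52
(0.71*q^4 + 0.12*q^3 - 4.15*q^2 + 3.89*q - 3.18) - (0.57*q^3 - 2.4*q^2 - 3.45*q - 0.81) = 0.71*q^4 - 0.45*q^3 - 1.75*q^2 + 7.34*q - 2.37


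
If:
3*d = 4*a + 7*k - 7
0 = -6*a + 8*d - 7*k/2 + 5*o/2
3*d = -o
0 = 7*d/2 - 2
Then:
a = -57/56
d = 4/7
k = 179/98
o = -12/7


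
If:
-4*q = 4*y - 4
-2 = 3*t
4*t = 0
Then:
No Solution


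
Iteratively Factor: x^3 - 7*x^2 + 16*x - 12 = (x - 2)*(x^2 - 5*x + 6) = (x - 2)^2*(x - 3)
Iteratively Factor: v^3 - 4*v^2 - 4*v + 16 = (v + 2)*(v^2 - 6*v + 8) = (v - 2)*(v + 2)*(v - 4)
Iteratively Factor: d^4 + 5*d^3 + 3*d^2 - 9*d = (d - 1)*(d^3 + 6*d^2 + 9*d) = (d - 1)*(d + 3)*(d^2 + 3*d) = d*(d - 1)*(d + 3)*(d + 3)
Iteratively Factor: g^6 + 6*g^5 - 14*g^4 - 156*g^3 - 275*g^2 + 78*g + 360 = (g - 1)*(g^5 + 7*g^4 - 7*g^3 - 163*g^2 - 438*g - 360) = (g - 1)*(g + 3)*(g^4 + 4*g^3 - 19*g^2 - 106*g - 120) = (g - 1)*(g + 3)*(g + 4)*(g^3 - 19*g - 30) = (g - 1)*(g + 2)*(g + 3)*(g + 4)*(g^2 - 2*g - 15) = (g - 5)*(g - 1)*(g + 2)*(g + 3)*(g + 4)*(g + 3)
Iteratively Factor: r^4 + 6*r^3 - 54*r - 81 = (r + 3)*(r^3 + 3*r^2 - 9*r - 27) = (r - 3)*(r + 3)*(r^2 + 6*r + 9) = (r - 3)*(r + 3)^2*(r + 3)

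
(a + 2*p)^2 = a^2 + 4*a*p + 4*p^2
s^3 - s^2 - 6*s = s*(s - 3)*(s + 2)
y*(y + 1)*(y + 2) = y^3 + 3*y^2 + 2*y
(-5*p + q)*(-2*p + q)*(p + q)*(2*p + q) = 20*p^4 + 16*p^3*q - 9*p^2*q^2 - 4*p*q^3 + q^4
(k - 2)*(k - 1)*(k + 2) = k^3 - k^2 - 4*k + 4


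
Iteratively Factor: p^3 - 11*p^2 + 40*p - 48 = (p - 3)*(p^2 - 8*p + 16) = (p - 4)*(p - 3)*(p - 4)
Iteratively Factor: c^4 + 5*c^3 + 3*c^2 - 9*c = (c - 1)*(c^3 + 6*c^2 + 9*c) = c*(c - 1)*(c^2 + 6*c + 9) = c*(c - 1)*(c + 3)*(c + 3)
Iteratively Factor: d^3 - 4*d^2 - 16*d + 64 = (d - 4)*(d^2 - 16) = (d - 4)*(d + 4)*(d - 4)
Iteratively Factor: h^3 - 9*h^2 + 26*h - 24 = (h - 3)*(h^2 - 6*h + 8) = (h - 3)*(h - 2)*(h - 4)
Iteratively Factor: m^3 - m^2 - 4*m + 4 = (m - 1)*(m^2 - 4) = (m - 1)*(m + 2)*(m - 2)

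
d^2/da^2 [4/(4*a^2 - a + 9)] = 8*(-16*a^2 + 4*a + (8*a - 1)^2 - 36)/(4*a^2 - a + 9)^3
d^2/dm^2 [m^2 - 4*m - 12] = 2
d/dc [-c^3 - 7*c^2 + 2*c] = -3*c^2 - 14*c + 2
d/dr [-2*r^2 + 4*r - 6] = 4 - 4*r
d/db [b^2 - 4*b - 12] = 2*b - 4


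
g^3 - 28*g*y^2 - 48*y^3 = (g - 6*y)*(g + 2*y)*(g + 4*y)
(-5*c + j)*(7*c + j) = -35*c^2 + 2*c*j + j^2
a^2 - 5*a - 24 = (a - 8)*(a + 3)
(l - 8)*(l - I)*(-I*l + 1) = -I*l^3 + 8*I*l^2 - I*l + 8*I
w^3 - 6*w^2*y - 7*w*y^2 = w*(w - 7*y)*(w + y)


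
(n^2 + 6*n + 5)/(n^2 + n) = (n + 5)/n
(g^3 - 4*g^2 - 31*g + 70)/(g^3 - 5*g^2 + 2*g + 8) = (g^2 - 2*g - 35)/(g^2 - 3*g - 4)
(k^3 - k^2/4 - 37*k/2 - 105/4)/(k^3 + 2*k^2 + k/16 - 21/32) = 8*(k^2 - 2*k - 15)/(8*k^2 + 2*k - 3)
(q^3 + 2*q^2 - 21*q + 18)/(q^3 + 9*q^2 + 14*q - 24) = (q - 3)/(q + 4)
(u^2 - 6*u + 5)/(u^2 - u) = (u - 5)/u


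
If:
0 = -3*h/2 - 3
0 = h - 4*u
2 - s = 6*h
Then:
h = -2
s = 14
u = -1/2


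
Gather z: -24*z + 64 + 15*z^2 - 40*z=15*z^2 - 64*z + 64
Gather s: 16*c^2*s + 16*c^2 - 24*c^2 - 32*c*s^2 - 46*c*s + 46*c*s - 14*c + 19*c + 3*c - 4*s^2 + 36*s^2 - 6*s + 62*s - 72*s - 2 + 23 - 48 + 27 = -8*c^2 + 8*c + s^2*(32 - 32*c) + s*(16*c^2 - 16)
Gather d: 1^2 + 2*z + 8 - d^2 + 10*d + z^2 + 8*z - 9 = -d^2 + 10*d + z^2 + 10*z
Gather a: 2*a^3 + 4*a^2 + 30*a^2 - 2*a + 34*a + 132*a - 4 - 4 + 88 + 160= 2*a^3 + 34*a^2 + 164*a + 240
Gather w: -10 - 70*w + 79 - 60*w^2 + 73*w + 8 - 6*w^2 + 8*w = -66*w^2 + 11*w + 77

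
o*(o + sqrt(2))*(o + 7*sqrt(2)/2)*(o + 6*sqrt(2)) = o^4 + 21*sqrt(2)*o^3/2 + 61*o^2 + 42*sqrt(2)*o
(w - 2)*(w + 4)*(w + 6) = w^3 + 8*w^2 + 4*w - 48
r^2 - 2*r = r*(r - 2)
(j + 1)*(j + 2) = j^2 + 3*j + 2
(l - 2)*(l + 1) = l^2 - l - 2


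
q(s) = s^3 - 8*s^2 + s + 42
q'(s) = 3*s^2 - 16*s + 1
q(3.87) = -15.98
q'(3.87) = -15.99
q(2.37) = 12.75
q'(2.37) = -20.07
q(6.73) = -8.79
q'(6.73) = 29.20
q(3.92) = -16.77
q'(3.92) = -15.62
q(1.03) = 35.64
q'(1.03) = -12.30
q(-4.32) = -192.24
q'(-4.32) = 126.11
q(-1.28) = 25.52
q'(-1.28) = 26.40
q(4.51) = -24.48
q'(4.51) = -10.14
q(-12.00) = -2850.00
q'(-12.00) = 625.00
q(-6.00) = -468.00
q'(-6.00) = 205.00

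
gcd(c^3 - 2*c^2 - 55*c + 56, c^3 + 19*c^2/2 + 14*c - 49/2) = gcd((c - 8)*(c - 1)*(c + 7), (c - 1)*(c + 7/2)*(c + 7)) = c^2 + 6*c - 7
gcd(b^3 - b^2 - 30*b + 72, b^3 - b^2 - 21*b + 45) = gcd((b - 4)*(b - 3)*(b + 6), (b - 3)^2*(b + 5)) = b - 3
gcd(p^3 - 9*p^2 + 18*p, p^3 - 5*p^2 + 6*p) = p^2 - 3*p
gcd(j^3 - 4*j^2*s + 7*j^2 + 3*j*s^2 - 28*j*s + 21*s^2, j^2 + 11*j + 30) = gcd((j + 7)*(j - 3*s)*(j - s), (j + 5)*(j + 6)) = 1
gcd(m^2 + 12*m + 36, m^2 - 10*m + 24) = 1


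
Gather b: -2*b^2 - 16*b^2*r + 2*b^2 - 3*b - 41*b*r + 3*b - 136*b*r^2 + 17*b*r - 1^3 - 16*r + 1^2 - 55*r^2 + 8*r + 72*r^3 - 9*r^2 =-16*b^2*r + b*(-136*r^2 - 24*r) + 72*r^3 - 64*r^2 - 8*r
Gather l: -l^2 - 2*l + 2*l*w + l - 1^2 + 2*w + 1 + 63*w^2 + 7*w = -l^2 + l*(2*w - 1) + 63*w^2 + 9*w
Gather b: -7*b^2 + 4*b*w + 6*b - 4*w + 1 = -7*b^2 + b*(4*w + 6) - 4*w + 1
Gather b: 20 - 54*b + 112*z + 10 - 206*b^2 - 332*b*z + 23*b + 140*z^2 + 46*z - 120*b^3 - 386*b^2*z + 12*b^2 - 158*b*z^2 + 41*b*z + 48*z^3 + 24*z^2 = -120*b^3 + b^2*(-386*z - 194) + b*(-158*z^2 - 291*z - 31) + 48*z^3 + 164*z^2 + 158*z + 30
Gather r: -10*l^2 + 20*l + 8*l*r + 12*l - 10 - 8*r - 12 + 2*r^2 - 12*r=-10*l^2 + 32*l + 2*r^2 + r*(8*l - 20) - 22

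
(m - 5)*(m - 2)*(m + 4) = m^3 - 3*m^2 - 18*m + 40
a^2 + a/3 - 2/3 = (a - 2/3)*(a + 1)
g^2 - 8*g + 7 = (g - 7)*(g - 1)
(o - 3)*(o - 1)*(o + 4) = o^3 - 13*o + 12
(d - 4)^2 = d^2 - 8*d + 16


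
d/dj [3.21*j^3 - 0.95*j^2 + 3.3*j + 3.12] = 9.63*j^2 - 1.9*j + 3.3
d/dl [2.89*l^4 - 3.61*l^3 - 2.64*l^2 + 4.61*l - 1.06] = 11.56*l^3 - 10.83*l^2 - 5.28*l + 4.61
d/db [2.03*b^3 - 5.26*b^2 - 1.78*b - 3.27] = 6.09*b^2 - 10.52*b - 1.78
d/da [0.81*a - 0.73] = 0.810000000000000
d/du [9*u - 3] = 9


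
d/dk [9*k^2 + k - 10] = 18*k + 1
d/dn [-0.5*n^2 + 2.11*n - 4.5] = 2.11 - 1.0*n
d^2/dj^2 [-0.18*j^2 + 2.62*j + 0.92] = -0.360000000000000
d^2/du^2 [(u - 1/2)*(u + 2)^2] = 6*u + 7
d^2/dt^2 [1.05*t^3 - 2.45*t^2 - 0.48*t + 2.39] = 6.3*t - 4.9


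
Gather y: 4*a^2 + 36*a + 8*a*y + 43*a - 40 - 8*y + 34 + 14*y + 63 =4*a^2 + 79*a + y*(8*a + 6) + 57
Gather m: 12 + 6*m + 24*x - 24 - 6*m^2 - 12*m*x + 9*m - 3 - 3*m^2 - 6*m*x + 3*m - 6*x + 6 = -9*m^2 + m*(18 - 18*x) + 18*x - 9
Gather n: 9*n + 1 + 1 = 9*n + 2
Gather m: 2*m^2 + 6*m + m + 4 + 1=2*m^2 + 7*m + 5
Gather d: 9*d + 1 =9*d + 1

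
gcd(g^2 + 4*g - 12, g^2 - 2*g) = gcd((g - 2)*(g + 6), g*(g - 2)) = g - 2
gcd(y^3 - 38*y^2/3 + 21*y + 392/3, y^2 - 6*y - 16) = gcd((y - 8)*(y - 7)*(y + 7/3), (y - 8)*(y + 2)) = y - 8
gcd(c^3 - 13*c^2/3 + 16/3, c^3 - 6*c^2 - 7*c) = c + 1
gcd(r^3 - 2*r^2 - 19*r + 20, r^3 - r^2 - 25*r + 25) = r^2 - 6*r + 5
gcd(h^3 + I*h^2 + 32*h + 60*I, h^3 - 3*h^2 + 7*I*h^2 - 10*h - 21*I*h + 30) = h^2 + 7*I*h - 10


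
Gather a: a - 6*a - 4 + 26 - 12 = 10 - 5*a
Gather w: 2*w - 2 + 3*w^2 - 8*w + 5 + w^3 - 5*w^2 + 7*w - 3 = w^3 - 2*w^2 + w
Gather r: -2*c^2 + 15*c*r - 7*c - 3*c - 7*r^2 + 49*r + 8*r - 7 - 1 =-2*c^2 - 10*c - 7*r^2 + r*(15*c + 57) - 8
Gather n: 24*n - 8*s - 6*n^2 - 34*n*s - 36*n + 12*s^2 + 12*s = -6*n^2 + n*(-34*s - 12) + 12*s^2 + 4*s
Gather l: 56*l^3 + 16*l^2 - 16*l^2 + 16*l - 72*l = 56*l^3 - 56*l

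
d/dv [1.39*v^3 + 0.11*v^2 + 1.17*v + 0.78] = 4.17*v^2 + 0.22*v + 1.17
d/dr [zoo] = 0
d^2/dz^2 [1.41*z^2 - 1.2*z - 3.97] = 2.82000000000000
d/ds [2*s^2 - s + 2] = 4*s - 1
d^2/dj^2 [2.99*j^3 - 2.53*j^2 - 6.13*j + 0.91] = 17.94*j - 5.06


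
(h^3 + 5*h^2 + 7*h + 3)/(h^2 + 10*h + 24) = (h^3 + 5*h^2 + 7*h + 3)/(h^2 + 10*h + 24)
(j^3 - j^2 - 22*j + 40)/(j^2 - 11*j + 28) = (j^2 + 3*j - 10)/(j - 7)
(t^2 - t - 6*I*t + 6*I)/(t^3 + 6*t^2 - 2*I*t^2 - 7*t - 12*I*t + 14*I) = (t - 6*I)/(t^2 + t*(7 - 2*I) - 14*I)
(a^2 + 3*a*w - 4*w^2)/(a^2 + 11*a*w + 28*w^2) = (a - w)/(a + 7*w)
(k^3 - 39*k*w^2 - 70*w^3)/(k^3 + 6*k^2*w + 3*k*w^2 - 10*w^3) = (-k + 7*w)/(-k + w)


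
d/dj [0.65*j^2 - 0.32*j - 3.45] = 1.3*j - 0.32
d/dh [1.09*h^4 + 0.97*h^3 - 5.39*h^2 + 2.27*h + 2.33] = 4.36*h^3 + 2.91*h^2 - 10.78*h + 2.27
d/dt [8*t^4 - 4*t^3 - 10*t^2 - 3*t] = 32*t^3 - 12*t^2 - 20*t - 3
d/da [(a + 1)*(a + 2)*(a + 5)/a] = 2*a + 8 - 10/a^2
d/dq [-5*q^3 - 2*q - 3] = -15*q^2 - 2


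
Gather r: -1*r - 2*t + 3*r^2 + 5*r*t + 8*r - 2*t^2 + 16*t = 3*r^2 + r*(5*t + 7) - 2*t^2 + 14*t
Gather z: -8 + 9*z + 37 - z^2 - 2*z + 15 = -z^2 + 7*z + 44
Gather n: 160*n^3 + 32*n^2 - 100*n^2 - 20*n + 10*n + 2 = 160*n^3 - 68*n^2 - 10*n + 2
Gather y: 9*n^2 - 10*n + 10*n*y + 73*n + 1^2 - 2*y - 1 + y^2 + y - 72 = 9*n^2 + 63*n + y^2 + y*(10*n - 1) - 72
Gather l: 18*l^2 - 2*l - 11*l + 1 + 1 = 18*l^2 - 13*l + 2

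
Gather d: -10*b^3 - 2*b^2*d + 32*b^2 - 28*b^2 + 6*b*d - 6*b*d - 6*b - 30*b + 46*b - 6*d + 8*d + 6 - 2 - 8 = -10*b^3 + 4*b^2 + 10*b + d*(2 - 2*b^2) - 4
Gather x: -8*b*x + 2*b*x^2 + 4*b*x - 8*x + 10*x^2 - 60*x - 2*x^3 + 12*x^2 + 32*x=-2*x^3 + x^2*(2*b + 22) + x*(-4*b - 36)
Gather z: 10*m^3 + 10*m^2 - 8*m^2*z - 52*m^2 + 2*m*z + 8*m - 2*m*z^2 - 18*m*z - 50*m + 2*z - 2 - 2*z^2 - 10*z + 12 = 10*m^3 - 42*m^2 - 42*m + z^2*(-2*m - 2) + z*(-8*m^2 - 16*m - 8) + 10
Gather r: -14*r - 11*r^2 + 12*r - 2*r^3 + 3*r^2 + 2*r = -2*r^3 - 8*r^2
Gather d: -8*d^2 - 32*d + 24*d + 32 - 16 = -8*d^2 - 8*d + 16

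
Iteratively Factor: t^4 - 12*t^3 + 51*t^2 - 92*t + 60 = (t - 2)*(t^3 - 10*t^2 + 31*t - 30) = (t - 3)*(t - 2)*(t^2 - 7*t + 10) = (t - 5)*(t - 3)*(t - 2)*(t - 2)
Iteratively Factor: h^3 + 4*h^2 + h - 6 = (h + 3)*(h^2 + h - 2) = (h + 2)*(h + 3)*(h - 1)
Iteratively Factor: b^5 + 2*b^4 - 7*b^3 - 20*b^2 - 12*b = (b)*(b^4 + 2*b^3 - 7*b^2 - 20*b - 12) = b*(b + 2)*(b^3 - 7*b - 6) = b*(b + 1)*(b + 2)*(b^2 - b - 6) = b*(b - 3)*(b + 1)*(b + 2)*(b + 2)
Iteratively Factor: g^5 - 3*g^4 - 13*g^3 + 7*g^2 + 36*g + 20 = (g - 2)*(g^4 - g^3 - 15*g^2 - 23*g - 10) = (g - 2)*(g + 1)*(g^3 - 2*g^2 - 13*g - 10) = (g - 2)*(g + 1)*(g + 2)*(g^2 - 4*g - 5) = (g - 5)*(g - 2)*(g + 1)*(g + 2)*(g + 1)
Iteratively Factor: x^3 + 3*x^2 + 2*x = (x + 2)*(x^2 + x) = (x + 1)*(x + 2)*(x)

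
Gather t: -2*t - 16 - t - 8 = -3*t - 24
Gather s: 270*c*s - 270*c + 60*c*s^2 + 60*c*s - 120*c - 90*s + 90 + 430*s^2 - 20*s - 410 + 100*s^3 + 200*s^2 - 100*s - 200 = -390*c + 100*s^3 + s^2*(60*c + 630) + s*(330*c - 210) - 520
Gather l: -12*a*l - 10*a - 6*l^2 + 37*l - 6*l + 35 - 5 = -10*a - 6*l^2 + l*(31 - 12*a) + 30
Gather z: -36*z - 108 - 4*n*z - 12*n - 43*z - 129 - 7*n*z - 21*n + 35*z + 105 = -33*n + z*(-11*n - 44) - 132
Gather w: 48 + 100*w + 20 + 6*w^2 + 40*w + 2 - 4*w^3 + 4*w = -4*w^3 + 6*w^2 + 144*w + 70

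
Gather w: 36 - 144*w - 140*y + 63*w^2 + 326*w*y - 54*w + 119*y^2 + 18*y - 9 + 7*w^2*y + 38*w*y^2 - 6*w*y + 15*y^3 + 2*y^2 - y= w^2*(7*y + 63) + w*(38*y^2 + 320*y - 198) + 15*y^3 + 121*y^2 - 123*y + 27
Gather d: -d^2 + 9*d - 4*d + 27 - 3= -d^2 + 5*d + 24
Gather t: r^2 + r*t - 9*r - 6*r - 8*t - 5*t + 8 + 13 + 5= r^2 - 15*r + t*(r - 13) + 26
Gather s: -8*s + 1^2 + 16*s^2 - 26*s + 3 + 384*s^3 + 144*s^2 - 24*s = 384*s^3 + 160*s^2 - 58*s + 4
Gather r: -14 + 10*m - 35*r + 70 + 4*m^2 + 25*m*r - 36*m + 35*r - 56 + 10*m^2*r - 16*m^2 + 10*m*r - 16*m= -12*m^2 - 42*m + r*(10*m^2 + 35*m)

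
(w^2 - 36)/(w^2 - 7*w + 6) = (w + 6)/(w - 1)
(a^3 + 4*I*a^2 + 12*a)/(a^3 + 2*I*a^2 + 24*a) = (a - 2*I)/(a - 4*I)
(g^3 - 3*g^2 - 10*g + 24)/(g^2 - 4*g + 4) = (g^2 - g - 12)/(g - 2)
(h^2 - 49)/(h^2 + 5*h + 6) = (h^2 - 49)/(h^2 + 5*h + 6)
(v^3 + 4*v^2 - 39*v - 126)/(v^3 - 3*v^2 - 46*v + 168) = (v + 3)/(v - 4)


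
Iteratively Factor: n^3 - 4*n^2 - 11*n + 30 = (n + 3)*(n^2 - 7*n + 10) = (n - 2)*(n + 3)*(n - 5)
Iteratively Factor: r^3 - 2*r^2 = (r - 2)*(r^2) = r*(r - 2)*(r)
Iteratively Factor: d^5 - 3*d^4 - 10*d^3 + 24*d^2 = (d + 3)*(d^4 - 6*d^3 + 8*d^2) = d*(d + 3)*(d^3 - 6*d^2 + 8*d) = d^2*(d + 3)*(d^2 - 6*d + 8) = d^2*(d - 4)*(d + 3)*(d - 2)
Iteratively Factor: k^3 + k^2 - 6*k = (k)*(k^2 + k - 6) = k*(k + 3)*(k - 2)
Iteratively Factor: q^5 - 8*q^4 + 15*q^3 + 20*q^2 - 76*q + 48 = (q - 1)*(q^4 - 7*q^3 + 8*q^2 + 28*q - 48) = (q - 2)*(q - 1)*(q^3 - 5*q^2 - 2*q + 24) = (q - 2)*(q - 1)*(q + 2)*(q^2 - 7*q + 12) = (q - 4)*(q - 2)*(q - 1)*(q + 2)*(q - 3)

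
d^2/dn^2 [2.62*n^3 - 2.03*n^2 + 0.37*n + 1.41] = 15.72*n - 4.06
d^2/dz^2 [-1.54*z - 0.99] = 0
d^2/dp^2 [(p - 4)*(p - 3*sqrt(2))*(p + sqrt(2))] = 6*p - 8 - 4*sqrt(2)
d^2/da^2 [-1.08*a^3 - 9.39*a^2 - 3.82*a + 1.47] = -6.48*a - 18.78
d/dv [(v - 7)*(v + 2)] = 2*v - 5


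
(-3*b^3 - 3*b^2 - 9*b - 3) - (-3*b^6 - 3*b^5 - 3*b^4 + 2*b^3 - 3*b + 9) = 3*b^6 + 3*b^5 + 3*b^4 - 5*b^3 - 3*b^2 - 6*b - 12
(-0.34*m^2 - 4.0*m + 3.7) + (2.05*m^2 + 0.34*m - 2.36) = 1.71*m^2 - 3.66*m + 1.34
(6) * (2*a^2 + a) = 12*a^2 + 6*a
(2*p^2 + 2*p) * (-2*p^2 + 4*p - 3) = -4*p^4 + 4*p^3 + 2*p^2 - 6*p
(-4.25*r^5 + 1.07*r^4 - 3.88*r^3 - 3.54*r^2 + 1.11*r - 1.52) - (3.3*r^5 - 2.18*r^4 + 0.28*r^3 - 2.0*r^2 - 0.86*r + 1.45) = -7.55*r^5 + 3.25*r^4 - 4.16*r^3 - 1.54*r^2 + 1.97*r - 2.97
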